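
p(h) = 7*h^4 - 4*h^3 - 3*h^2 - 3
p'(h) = 28*h^3 - 12*h^2 - 6*h = 2*h*(14*h^2 - 6*h - 3)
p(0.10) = -3.03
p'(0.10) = -0.69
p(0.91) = -3.70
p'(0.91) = 5.70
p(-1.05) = 6.83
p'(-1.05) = -39.34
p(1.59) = 18.08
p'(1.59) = 72.67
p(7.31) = 18262.14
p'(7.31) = 10252.21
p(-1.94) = 114.07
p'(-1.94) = -237.96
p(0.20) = -3.14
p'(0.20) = -1.46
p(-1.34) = 23.81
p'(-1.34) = -80.88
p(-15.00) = 367197.00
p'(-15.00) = -97110.00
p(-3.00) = 645.00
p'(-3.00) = -846.00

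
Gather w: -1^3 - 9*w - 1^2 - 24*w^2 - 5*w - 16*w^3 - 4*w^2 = -16*w^3 - 28*w^2 - 14*w - 2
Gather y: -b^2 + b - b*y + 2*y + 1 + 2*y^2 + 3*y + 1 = -b^2 + b + 2*y^2 + y*(5 - b) + 2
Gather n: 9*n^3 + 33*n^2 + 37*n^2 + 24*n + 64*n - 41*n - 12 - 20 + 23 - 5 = 9*n^3 + 70*n^2 + 47*n - 14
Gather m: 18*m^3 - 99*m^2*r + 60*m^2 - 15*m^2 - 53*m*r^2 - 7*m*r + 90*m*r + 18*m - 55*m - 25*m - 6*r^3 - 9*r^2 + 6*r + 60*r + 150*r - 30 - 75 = 18*m^3 + m^2*(45 - 99*r) + m*(-53*r^2 + 83*r - 62) - 6*r^3 - 9*r^2 + 216*r - 105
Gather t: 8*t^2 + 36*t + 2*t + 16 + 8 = 8*t^2 + 38*t + 24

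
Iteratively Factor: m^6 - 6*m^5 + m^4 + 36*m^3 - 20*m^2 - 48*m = (m - 4)*(m^5 - 2*m^4 - 7*m^3 + 8*m^2 + 12*m) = m*(m - 4)*(m^4 - 2*m^3 - 7*m^2 + 8*m + 12) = m*(m - 4)*(m + 1)*(m^3 - 3*m^2 - 4*m + 12) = m*(m - 4)*(m - 2)*(m + 1)*(m^2 - m - 6) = m*(m - 4)*(m - 2)*(m + 1)*(m + 2)*(m - 3)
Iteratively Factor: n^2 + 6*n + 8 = (n + 2)*(n + 4)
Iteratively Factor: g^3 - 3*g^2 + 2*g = (g - 2)*(g^2 - g) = g*(g - 2)*(g - 1)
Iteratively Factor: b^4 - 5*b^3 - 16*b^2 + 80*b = (b)*(b^3 - 5*b^2 - 16*b + 80) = b*(b - 5)*(b^2 - 16) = b*(b - 5)*(b - 4)*(b + 4)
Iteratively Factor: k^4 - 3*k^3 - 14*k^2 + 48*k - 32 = (k - 2)*(k^3 - k^2 - 16*k + 16) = (k - 4)*(k - 2)*(k^2 + 3*k - 4) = (k - 4)*(k - 2)*(k + 4)*(k - 1)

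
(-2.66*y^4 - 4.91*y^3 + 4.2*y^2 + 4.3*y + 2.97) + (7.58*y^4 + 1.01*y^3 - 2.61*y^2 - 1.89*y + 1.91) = 4.92*y^4 - 3.9*y^3 + 1.59*y^2 + 2.41*y + 4.88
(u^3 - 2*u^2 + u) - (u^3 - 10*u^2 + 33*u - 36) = 8*u^2 - 32*u + 36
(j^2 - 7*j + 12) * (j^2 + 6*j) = j^4 - j^3 - 30*j^2 + 72*j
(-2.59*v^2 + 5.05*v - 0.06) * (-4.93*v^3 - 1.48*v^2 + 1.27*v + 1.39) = 12.7687*v^5 - 21.0633*v^4 - 10.4675*v^3 + 2.9022*v^2 + 6.9433*v - 0.0834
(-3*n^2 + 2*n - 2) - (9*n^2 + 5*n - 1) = -12*n^2 - 3*n - 1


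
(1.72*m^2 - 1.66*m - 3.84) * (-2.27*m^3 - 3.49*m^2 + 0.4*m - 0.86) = -3.9044*m^5 - 2.2346*m^4 + 15.1982*m^3 + 11.2584*m^2 - 0.1084*m + 3.3024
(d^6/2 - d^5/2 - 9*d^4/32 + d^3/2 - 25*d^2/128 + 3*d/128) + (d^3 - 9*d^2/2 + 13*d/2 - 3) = d^6/2 - d^5/2 - 9*d^4/32 + 3*d^3/2 - 601*d^2/128 + 835*d/128 - 3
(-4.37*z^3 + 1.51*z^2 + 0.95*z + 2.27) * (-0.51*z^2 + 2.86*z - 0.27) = 2.2287*z^5 - 13.2683*z^4 + 5.014*z^3 + 1.1516*z^2 + 6.2357*z - 0.6129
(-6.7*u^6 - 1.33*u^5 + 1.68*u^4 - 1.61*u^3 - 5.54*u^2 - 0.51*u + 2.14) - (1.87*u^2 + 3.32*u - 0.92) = -6.7*u^6 - 1.33*u^5 + 1.68*u^4 - 1.61*u^3 - 7.41*u^2 - 3.83*u + 3.06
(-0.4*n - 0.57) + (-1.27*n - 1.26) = -1.67*n - 1.83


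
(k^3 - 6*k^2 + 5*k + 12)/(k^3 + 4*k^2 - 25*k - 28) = (k - 3)/(k + 7)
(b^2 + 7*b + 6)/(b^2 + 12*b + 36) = (b + 1)/(b + 6)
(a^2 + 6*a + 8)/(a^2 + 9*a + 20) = (a + 2)/(a + 5)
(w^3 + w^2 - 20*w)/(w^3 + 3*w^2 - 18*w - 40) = w/(w + 2)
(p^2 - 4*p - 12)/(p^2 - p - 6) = (p - 6)/(p - 3)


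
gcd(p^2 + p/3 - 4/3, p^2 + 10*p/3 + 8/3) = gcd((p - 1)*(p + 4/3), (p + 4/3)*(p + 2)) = p + 4/3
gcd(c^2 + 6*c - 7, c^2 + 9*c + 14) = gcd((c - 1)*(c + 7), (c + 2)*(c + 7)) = c + 7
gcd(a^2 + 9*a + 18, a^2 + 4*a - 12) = a + 6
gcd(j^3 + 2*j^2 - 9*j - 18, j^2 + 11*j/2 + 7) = j + 2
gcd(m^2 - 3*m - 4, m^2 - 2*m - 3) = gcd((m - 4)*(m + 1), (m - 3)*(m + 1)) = m + 1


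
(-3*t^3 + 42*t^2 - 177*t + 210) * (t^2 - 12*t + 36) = -3*t^5 + 78*t^4 - 789*t^3 + 3846*t^2 - 8892*t + 7560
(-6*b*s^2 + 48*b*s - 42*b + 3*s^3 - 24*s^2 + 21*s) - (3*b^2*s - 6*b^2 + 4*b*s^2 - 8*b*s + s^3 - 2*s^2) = -3*b^2*s + 6*b^2 - 10*b*s^2 + 56*b*s - 42*b + 2*s^3 - 22*s^2 + 21*s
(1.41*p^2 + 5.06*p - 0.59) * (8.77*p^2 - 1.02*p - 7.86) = 12.3657*p^4 + 42.938*p^3 - 21.4181*p^2 - 39.1698*p + 4.6374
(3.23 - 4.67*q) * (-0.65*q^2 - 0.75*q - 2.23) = 3.0355*q^3 + 1.403*q^2 + 7.9916*q - 7.2029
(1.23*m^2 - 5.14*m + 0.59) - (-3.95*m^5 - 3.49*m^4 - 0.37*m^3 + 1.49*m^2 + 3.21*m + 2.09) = 3.95*m^5 + 3.49*m^4 + 0.37*m^3 - 0.26*m^2 - 8.35*m - 1.5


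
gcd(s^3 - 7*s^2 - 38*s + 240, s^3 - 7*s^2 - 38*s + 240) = s^3 - 7*s^2 - 38*s + 240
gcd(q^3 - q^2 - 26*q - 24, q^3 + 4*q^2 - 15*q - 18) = q + 1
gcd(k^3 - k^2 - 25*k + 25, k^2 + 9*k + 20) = k + 5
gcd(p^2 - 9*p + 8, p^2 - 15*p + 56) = p - 8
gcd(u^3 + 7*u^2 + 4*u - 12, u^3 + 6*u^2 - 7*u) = u - 1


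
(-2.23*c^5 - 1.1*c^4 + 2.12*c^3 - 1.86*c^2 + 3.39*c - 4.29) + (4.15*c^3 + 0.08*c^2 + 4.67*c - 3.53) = -2.23*c^5 - 1.1*c^4 + 6.27*c^3 - 1.78*c^2 + 8.06*c - 7.82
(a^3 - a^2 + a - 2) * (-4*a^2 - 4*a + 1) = -4*a^5 + a^3 + 3*a^2 + 9*a - 2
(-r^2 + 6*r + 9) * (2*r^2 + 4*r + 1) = -2*r^4 + 8*r^3 + 41*r^2 + 42*r + 9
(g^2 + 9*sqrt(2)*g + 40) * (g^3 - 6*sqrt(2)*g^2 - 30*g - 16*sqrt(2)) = g^5 + 3*sqrt(2)*g^4 - 98*g^3 - 526*sqrt(2)*g^2 - 1488*g - 640*sqrt(2)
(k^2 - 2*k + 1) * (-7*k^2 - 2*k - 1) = -7*k^4 + 12*k^3 - 4*k^2 - 1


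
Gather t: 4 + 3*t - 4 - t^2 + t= -t^2 + 4*t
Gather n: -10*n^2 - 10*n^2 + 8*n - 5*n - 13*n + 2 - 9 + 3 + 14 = -20*n^2 - 10*n + 10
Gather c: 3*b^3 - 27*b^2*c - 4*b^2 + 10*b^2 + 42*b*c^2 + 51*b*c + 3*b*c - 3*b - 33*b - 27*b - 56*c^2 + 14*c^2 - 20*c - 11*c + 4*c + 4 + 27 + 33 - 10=3*b^3 + 6*b^2 - 63*b + c^2*(42*b - 42) + c*(-27*b^2 + 54*b - 27) + 54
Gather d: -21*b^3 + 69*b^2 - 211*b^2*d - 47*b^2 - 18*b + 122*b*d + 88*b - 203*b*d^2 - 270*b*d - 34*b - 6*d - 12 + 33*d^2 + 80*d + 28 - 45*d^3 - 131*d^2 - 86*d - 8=-21*b^3 + 22*b^2 + 36*b - 45*d^3 + d^2*(-203*b - 98) + d*(-211*b^2 - 148*b - 12) + 8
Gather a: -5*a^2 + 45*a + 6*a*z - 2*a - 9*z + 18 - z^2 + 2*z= -5*a^2 + a*(6*z + 43) - z^2 - 7*z + 18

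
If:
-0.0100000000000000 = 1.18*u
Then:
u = -0.01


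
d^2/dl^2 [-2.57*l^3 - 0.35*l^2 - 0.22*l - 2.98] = -15.42*l - 0.7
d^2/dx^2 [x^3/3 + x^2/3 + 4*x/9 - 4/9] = 2*x + 2/3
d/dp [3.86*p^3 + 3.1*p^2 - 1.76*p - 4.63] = 11.58*p^2 + 6.2*p - 1.76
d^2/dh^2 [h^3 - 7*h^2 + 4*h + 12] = 6*h - 14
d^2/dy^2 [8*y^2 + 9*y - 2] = 16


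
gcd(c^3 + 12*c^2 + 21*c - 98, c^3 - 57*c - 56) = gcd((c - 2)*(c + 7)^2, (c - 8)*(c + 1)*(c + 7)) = c + 7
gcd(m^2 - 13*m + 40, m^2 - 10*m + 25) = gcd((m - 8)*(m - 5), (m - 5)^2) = m - 5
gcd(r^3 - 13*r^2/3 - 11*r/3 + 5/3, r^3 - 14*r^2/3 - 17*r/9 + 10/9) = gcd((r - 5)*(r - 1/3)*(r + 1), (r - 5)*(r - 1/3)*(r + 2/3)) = r^2 - 16*r/3 + 5/3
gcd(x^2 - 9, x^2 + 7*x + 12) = x + 3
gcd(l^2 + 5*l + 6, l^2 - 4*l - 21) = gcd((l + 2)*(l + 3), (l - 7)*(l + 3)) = l + 3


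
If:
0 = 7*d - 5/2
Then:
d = 5/14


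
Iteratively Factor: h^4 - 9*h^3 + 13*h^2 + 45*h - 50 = (h - 1)*(h^3 - 8*h^2 + 5*h + 50) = (h - 5)*(h - 1)*(h^2 - 3*h - 10) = (h - 5)^2*(h - 1)*(h + 2)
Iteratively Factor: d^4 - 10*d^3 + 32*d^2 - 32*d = (d - 2)*(d^3 - 8*d^2 + 16*d) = (d - 4)*(d - 2)*(d^2 - 4*d) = (d - 4)^2*(d - 2)*(d)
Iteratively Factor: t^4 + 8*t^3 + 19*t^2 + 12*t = (t + 1)*(t^3 + 7*t^2 + 12*t) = (t + 1)*(t + 3)*(t^2 + 4*t) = (t + 1)*(t + 3)*(t + 4)*(t)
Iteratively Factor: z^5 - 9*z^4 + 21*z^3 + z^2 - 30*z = (z + 1)*(z^4 - 10*z^3 + 31*z^2 - 30*z) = (z - 3)*(z + 1)*(z^3 - 7*z^2 + 10*z) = (z - 3)*(z - 2)*(z + 1)*(z^2 - 5*z) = z*(z - 3)*(z - 2)*(z + 1)*(z - 5)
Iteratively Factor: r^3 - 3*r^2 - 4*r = (r - 4)*(r^2 + r) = r*(r - 4)*(r + 1)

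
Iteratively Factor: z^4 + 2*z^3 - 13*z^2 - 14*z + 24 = (z + 2)*(z^3 - 13*z + 12) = (z - 3)*(z + 2)*(z^2 + 3*z - 4) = (z - 3)*(z + 2)*(z + 4)*(z - 1)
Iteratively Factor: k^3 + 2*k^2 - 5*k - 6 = (k + 1)*(k^2 + k - 6) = (k - 2)*(k + 1)*(k + 3)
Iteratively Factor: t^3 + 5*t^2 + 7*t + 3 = (t + 1)*(t^2 + 4*t + 3) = (t + 1)*(t + 3)*(t + 1)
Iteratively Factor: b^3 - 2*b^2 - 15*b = (b - 5)*(b^2 + 3*b) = b*(b - 5)*(b + 3)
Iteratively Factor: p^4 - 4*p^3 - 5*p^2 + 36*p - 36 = (p - 2)*(p^3 - 2*p^2 - 9*p + 18) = (p - 2)*(p + 3)*(p^2 - 5*p + 6) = (p - 3)*(p - 2)*(p + 3)*(p - 2)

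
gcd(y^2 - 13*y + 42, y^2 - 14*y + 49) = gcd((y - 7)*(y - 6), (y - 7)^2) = y - 7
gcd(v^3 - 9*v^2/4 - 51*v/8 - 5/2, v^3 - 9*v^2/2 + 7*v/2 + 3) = v + 1/2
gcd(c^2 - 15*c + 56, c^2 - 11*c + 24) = c - 8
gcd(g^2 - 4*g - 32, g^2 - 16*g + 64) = g - 8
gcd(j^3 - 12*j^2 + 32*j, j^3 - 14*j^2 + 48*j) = j^2 - 8*j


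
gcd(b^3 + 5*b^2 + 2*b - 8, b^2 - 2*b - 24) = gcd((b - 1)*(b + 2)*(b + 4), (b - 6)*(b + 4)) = b + 4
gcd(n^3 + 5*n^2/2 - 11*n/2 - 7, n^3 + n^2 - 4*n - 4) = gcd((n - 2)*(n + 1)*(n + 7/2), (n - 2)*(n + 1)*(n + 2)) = n^2 - n - 2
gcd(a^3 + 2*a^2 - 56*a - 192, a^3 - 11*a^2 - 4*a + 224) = a^2 - 4*a - 32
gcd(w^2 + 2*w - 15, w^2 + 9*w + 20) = w + 5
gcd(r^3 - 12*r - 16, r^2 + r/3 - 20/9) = 1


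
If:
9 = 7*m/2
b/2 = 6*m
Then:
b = 216/7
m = 18/7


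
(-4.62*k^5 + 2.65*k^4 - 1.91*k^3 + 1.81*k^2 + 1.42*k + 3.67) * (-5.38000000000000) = 24.8556*k^5 - 14.257*k^4 + 10.2758*k^3 - 9.7378*k^2 - 7.6396*k - 19.7446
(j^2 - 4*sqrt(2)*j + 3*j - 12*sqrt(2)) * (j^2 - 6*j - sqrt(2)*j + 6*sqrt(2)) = j^4 - 5*sqrt(2)*j^3 - 3*j^3 - 10*j^2 + 15*sqrt(2)*j^2 - 24*j + 90*sqrt(2)*j - 144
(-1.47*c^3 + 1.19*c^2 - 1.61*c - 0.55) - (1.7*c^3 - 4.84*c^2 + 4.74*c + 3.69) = -3.17*c^3 + 6.03*c^2 - 6.35*c - 4.24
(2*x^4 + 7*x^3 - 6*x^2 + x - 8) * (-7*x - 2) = -14*x^5 - 53*x^4 + 28*x^3 + 5*x^2 + 54*x + 16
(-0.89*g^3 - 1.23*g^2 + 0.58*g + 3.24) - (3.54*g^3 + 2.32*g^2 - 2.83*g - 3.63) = -4.43*g^3 - 3.55*g^2 + 3.41*g + 6.87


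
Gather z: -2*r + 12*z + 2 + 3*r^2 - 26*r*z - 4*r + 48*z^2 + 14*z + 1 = 3*r^2 - 6*r + 48*z^2 + z*(26 - 26*r) + 3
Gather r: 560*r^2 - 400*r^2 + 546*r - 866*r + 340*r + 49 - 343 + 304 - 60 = 160*r^2 + 20*r - 50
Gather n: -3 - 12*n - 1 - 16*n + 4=-28*n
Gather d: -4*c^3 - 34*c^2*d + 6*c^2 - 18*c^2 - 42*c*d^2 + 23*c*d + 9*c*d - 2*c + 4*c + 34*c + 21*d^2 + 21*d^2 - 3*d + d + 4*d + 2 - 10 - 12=-4*c^3 - 12*c^2 + 36*c + d^2*(42 - 42*c) + d*(-34*c^2 + 32*c + 2) - 20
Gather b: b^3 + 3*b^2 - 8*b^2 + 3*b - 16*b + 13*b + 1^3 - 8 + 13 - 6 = b^3 - 5*b^2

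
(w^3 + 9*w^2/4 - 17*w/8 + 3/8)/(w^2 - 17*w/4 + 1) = (2*w^2 + 5*w - 3)/(2*(w - 4))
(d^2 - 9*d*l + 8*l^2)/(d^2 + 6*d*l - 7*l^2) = (d - 8*l)/(d + 7*l)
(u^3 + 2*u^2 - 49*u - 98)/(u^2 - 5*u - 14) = u + 7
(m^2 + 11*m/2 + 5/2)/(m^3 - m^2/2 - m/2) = (m + 5)/(m*(m - 1))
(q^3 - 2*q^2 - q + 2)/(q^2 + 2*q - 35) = (q^3 - 2*q^2 - q + 2)/(q^2 + 2*q - 35)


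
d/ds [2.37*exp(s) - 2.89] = 2.37*exp(s)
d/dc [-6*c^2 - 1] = -12*c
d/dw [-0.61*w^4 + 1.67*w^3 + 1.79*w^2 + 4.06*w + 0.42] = -2.44*w^3 + 5.01*w^2 + 3.58*w + 4.06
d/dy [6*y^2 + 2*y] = 12*y + 2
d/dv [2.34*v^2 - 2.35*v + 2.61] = 4.68*v - 2.35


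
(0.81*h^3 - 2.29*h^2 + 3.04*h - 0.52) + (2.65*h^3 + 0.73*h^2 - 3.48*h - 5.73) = 3.46*h^3 - 1.56*h^2 - 0.44*h - 6.25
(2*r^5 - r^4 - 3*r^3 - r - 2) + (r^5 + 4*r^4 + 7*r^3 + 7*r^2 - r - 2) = 3*r^5 + 3*r^4 + 4*r^3 + 7*r^2 - 2*r - 4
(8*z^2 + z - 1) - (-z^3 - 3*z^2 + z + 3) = z^3 + 11*z^2 - 4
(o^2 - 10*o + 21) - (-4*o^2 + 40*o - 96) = 5*o^2 - 50*o + 117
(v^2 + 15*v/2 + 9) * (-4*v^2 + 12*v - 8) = -4*v^4 - 18*v^3 + 46*v^2 + 48*v - 72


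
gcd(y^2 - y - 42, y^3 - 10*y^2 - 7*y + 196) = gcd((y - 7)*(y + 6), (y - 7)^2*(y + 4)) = y - 7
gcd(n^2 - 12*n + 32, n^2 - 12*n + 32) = n^2 - 12*n + 32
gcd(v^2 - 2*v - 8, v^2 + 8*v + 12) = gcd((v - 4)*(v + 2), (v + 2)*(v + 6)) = v + 2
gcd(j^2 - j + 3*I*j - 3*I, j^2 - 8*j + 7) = j - 1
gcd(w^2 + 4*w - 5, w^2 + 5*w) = w + 5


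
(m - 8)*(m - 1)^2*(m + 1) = m^4 - 9*m^3 + 7*m^2 + 9*m - 8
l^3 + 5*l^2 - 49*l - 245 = (l - 7)*(l + 5)*(l + 7)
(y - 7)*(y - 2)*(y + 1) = y^3 - 8*y^2 + 5*y + 14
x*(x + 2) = x^2 + 2*x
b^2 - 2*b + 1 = (b - 1)^2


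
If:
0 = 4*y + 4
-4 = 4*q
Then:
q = -1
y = -1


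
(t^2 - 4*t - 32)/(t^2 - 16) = (t - 8)/(t - 4)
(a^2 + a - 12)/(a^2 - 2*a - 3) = (a + 4)/(a + 1)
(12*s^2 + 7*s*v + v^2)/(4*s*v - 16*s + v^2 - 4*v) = (3*s + v)/(v - 4)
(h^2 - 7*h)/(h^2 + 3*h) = (h - 7)/(h + 3)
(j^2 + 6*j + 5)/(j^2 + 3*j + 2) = (j + 5)/(j + 2)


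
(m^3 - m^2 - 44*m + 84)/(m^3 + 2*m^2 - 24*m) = (m^3 - m^2 - 44*m + 84)/(m*(m^2 + 2*m - 24))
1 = 1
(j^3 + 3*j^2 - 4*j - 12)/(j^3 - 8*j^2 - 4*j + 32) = (j + 3)/(j - 8)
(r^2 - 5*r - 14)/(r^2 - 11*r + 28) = (r + 2)/(r - 4)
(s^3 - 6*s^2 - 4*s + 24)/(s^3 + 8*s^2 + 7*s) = (s^3 - 6*s^2 - 4*s + 24)/(s*(s^2 + 8*s + 7))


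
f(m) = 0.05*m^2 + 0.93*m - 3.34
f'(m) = 0.1*m + 0.93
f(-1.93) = -4.95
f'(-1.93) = 0.74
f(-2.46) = -5.33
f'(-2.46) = 0.68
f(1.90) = -1.39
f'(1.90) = 1.12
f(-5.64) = -6.99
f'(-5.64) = 0.37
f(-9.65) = -7.66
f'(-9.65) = -0.04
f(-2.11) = -5.08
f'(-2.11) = 0.72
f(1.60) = -1.72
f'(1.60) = 1.09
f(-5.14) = -6.80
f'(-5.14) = 0.42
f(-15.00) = -6.04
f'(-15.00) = -0.57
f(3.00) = -0.10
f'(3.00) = 1.23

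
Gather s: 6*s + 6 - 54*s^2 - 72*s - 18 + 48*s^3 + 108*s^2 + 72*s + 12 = 48*s^3 + 54*s^2 + 6*s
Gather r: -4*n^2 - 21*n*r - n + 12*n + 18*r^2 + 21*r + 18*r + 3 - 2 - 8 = -4*n^2 + 11*n + 18*r^2 + r*(39 - 21*n) - 7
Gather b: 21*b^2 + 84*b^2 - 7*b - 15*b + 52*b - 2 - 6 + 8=105*b^2 + 30*b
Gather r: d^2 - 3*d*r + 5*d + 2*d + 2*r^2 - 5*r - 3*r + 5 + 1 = d^2 + 7*d + 2*r^2 + r*(-3*d - 8) + 6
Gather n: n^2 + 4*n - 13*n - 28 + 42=n^2 - 9*n + 14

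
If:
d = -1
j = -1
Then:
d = -1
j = -1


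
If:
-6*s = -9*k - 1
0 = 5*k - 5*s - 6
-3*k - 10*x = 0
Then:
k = -41/15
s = -59/15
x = 41/50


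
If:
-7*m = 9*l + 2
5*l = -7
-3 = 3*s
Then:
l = -7/5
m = 53/35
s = -1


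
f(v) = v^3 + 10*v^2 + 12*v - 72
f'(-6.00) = 0.00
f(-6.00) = 0.00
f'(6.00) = 240.00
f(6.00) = 576.00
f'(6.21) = 251.89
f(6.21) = 627.64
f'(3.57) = 121.63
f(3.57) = 143.79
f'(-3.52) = -21.23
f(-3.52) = -33.95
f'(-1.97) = -15.76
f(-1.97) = -64.48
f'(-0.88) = -3.28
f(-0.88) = -75.50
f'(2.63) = 85.35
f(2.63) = 46.92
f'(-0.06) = 10.81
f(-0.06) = -72.68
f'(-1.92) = -15.34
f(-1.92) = -65.25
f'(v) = 3*v^2 + 20*v + 12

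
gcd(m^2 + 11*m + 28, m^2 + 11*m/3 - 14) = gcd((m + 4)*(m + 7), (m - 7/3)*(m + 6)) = 1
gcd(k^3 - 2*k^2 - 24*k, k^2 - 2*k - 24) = k^2 - 2*k - 24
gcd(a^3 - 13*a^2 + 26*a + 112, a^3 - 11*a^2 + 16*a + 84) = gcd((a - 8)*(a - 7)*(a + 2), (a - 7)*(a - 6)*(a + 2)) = a^2 - 5*a - 14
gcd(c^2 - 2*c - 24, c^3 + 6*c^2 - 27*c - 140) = c + 4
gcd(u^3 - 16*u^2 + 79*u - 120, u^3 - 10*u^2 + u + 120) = u^2 - 13*u + 40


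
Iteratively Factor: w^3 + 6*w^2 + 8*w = (w)*(w^2 + 6*w + 8) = w*(w + 4)*(w + 2)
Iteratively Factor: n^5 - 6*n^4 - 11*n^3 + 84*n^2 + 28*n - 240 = (n + 3)*(n^4 - 9*n^3 + 16*n^2 + 36*n - 80) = (n - 4)*(n + 3)*(n^3 - 5*n^2 - 4*n + 20) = (n - 4)*(n + 2)*(n + 3)*(n^2 - 7*n + 10) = (n - 4)*(n - 2)*(n + 2)*(n + 3)*(n - 5)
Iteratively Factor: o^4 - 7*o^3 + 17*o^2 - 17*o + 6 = (o - 1)*(o^3 - 6*o^2 + 11*o - 6) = (o - 2)*(o - 1)*(o^2 - 4*o + 3) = (o - 3)*(o - 2)*(o - 1)*(o - 1)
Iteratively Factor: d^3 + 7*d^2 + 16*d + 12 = (d + 3)*(d^2 + 4*d + 4) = (d + 2)*(d + 3)*(d + 2)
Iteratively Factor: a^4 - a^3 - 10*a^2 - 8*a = (a - 4)*(a^3 + 3*a^2 + 2*a) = (a - 4)*(a + 2)*(a^2 + a) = (a - 4)*(a + 1)*(a + 2)*(a)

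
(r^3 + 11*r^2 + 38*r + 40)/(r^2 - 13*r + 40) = (r^3 + 11*r^2 + 38*r + 40)/(r^2 - 13*r + 40)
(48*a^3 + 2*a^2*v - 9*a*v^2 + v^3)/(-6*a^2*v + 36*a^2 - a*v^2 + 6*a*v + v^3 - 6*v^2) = (-8*a + v)/(v - 6)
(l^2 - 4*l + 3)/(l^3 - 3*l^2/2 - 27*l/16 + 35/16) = 16*(l - 3)/(16*l^2 - 8*l - 35)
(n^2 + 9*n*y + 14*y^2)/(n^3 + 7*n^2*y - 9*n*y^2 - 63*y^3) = (-n - 2*y)/(-n^2 + 9*y^2)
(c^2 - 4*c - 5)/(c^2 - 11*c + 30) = (c + 1)/(c - 6)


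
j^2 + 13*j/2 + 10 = (j + 5/2)*(j + 4)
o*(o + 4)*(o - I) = o^3 + 4*o^2 - I*o^2 - 4*I*o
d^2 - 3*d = d*(d - 3)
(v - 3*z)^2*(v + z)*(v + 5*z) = v^4 - 22*v^2*z^2 + 24*v*z^3 + 45*z^4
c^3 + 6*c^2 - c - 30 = (c - 2)*(c + 3)*(c + 5)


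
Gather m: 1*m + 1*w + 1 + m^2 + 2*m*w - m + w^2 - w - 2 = m^2 + 2*m*w + w^2 - 1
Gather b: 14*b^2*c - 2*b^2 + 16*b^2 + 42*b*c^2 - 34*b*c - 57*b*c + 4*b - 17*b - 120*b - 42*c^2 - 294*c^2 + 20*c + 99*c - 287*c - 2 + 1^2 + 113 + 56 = b^2*(14*c + 14) + b*(42*c^2 - 91*c - 133) - 336*c^2 - 168*c + 168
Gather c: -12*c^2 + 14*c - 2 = -12*c^2 + 14*c - 2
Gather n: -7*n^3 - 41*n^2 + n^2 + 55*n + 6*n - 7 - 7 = -7*n^3 - 40*n^2 + 61*n - 14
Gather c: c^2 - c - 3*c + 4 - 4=c^2 - 4*c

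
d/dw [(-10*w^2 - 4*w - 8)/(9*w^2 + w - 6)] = 2*(13*w^2 + 132*w + 16)/(81*w^4 + 18*w^3 - 107*w^2 - 12*w + 36)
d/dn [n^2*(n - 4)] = n*(3*n - 8)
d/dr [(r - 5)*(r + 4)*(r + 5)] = 3*r^2 + 8*r - 25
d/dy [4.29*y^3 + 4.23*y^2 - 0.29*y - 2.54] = 12.87*y^2 + 8.46*y - 0.29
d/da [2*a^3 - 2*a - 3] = 6*a^2 - 2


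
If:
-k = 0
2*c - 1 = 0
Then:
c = 1/2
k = 0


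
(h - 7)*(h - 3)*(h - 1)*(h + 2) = h^4 - 9*h^3 + 9*h^2 + 41*h - 42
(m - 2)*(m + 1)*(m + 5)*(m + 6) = m^4 + 10*m^3 + 17*m^2 - 52*m - 60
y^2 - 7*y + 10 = (y - 5)*(y - 2)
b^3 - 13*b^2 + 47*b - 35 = (b - 7)*(b - 5)*(b - 1)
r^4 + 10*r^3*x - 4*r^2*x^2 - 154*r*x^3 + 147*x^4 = (r - 3*x)*(r - x)*(r + 7*x)^2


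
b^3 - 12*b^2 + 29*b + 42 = (b - 7)*(b - 6)*(b + 1)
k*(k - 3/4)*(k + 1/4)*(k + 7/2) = k^4 + 3*k^3 - 31*k^2/16 - 21*k/32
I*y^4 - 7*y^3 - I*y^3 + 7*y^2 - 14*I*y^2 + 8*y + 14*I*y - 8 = (y + I)*(y + 2*I)*(y + 4*I)*(I*y - I)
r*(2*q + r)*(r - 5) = 2*q*r^2 - 10*q*r + r^3 - 5*r^2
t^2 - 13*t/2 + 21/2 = (t - 7/2)*(t - 3)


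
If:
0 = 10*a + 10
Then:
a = -1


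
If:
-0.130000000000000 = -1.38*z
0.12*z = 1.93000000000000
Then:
No Solution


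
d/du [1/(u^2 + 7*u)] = (-2*u - 7)/(u^2*(u + 7)^2)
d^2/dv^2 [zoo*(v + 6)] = 0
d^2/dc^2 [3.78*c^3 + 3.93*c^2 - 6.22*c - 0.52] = 22.68*c + 7.86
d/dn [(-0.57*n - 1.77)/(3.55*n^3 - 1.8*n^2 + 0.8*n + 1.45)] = (4.047*n^3 + 17.8245*n^2 - 6.372*n + 0.5895)/(12.6025*n^6 - 12.78*n^5 + 8.92*n^4 + 7.415*n^3 - 4.58*n^2 + 2.32*n + 2.1025)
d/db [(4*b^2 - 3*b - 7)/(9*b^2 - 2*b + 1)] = (19*b^2 + 134*b - 17)/(81*b^4 - 36*b^3 + 22*b^2 - 4*b + 1)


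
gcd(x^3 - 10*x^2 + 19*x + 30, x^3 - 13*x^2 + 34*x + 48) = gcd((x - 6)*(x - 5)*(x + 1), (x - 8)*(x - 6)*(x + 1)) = x^2 - 5*x - 6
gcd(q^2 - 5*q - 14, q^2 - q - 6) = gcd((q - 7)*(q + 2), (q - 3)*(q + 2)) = q + 2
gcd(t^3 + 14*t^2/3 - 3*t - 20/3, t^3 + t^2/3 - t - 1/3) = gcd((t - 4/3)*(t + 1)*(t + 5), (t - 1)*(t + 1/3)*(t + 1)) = t + 1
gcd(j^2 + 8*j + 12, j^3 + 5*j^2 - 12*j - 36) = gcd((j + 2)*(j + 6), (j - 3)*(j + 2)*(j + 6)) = j^2 + 8*j + 12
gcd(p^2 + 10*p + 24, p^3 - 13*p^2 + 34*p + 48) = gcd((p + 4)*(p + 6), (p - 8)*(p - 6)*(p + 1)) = 1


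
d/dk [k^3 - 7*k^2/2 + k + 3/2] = 3*k^2 - 7*k + 1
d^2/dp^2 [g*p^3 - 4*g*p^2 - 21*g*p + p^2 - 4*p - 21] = 6*g*p - 8*g + 2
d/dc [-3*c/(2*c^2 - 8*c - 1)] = 3*(2*c^2 + 1)/(4*c^4 - 32*c^3 + 60*c^2 + 16*c + 1)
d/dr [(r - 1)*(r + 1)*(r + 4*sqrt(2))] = 3*r^2 + 8*sqrt(2)*r - 1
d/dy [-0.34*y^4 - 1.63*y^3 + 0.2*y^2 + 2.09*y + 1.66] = -1.36*y^3 - 4.89*y^2 + 0.4*y + 2.09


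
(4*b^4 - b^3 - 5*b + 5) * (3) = 12*b^4 - 3*b^3 - 15*b + 15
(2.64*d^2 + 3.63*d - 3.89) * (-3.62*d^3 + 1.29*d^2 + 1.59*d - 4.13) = -9.5568*d^5 - 9.735*d^4 + 22.9621*d^3 - 10.1496*d^2 - 21.177*d + 16.0657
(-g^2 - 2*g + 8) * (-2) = 2*g^2 + 4*g - 16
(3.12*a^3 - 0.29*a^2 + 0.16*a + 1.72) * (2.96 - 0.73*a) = -2.2776*a^4 + 9.4469*a^3 - 0.9752*a^2 - 0.782*a + 5.0912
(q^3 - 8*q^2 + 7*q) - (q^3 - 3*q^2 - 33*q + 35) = -5*q^2 + 40*q - 35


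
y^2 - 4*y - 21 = (y - 7)*(y + 3)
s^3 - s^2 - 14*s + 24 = (s - 3)*(s - 2)*(s + 4)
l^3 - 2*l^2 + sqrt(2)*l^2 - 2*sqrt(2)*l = l*(l - 2)*(l + sqrt(2))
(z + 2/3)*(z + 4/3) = z^2 + 2*z + 8/9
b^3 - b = b*(b - 1)*(b + 1)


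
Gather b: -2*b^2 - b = -2*b^2 - b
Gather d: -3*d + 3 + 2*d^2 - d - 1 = 2*d^2 - 4*d + 2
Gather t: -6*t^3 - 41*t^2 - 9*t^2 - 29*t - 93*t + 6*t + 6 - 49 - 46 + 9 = -6*t^3 - 50*t^2 - 116*t - 80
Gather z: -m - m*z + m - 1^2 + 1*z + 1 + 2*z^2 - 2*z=2*z^2 + z*(-m - 1)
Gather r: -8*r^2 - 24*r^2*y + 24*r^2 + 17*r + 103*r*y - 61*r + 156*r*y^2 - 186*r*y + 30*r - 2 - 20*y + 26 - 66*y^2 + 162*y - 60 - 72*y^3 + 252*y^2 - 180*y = r^2*(16 - 24*y) + r*(156*y^2 - 83*y - 14) - 72*y^3 + 186*y^2 - 38*y - 36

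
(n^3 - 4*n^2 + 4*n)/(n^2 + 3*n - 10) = n*(n - 2)/(n + 5)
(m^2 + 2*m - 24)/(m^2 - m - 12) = (m + 6)/(m + 3)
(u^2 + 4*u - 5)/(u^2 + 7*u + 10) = (u - 1)/(u + 2)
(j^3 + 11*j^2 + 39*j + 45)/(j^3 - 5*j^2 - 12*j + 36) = (j^2 + 8*j + 15)/(j^2 - 8*j + 12)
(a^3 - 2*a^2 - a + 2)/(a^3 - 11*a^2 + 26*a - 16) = (a + 1)/(a - 8)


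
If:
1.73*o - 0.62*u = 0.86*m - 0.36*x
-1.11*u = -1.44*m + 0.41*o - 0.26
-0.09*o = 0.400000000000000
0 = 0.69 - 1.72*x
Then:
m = -5.23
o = -4.44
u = -4.91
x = 0.40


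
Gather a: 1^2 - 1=0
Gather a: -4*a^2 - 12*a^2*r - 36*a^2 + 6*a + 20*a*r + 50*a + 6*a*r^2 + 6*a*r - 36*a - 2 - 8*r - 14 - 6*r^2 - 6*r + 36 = a^2*(-12*r - 40) + a*(6*r^2 + 26*r + 20) - 6*r^2 - 14*r + 20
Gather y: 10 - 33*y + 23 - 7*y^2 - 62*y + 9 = -7*y^2 - 95*y + 42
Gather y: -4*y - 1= -4*y - 1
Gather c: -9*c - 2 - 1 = -9*c - 3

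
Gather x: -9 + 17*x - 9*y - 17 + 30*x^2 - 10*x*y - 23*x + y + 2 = 30*x^2 + x*(-10*y - 6) - 8*y - 24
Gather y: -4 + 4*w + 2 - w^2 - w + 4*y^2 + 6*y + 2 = -w^2 + 3*w + 4*y^2 + 6*y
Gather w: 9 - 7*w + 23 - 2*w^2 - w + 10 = -2*w^2 - 8*w + 42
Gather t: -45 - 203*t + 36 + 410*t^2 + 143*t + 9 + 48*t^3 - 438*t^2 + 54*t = 48*t^3 - 28*t^2 - 6*t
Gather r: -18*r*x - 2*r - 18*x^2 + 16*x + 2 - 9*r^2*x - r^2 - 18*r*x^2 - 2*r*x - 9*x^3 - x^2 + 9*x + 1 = r^2*(-9*x - 1) + r*(-18*x^2 - 20*x - 2) - 9*x^3 - 19*x^2 + 25*x + 3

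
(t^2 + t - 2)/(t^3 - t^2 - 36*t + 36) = (t + 2)/(t^2 - 36)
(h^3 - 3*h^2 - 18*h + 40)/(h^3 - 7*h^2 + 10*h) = (h + 4)/h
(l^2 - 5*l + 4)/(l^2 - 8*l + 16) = (l - 1)/(l - 4)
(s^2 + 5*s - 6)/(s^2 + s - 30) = (s - 1)/(s - 5)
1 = 1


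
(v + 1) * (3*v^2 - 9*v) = 3*v^3 - 6*v^2 - 9*v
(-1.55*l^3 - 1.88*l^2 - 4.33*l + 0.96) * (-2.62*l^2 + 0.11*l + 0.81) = 4.061*l^5 + 4.7551*l^4 + 9.8823*l^3 - 4.5143*l^2 - 3.4017*l + 0.7776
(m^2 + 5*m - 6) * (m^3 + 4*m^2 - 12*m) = m^5 + 9*m^4 + 2*m^3 - 84*m^2 + 72*m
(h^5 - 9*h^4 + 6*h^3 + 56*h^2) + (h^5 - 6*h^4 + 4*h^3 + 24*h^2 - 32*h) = 2*h^5 - 15*h^4 + 10*h^3 + 80*h^2 - 32*h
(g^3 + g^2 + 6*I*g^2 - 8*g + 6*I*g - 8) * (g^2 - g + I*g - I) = g^5 + 7*I*g^4 - 15*g^3 - 15*I*g^2 + 14*g + 8*I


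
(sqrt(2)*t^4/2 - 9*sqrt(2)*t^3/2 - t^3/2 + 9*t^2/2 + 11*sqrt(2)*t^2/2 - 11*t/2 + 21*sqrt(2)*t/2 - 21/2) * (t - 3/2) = sqrt(2)*t^5/2 - 21*sqrt(2)*t^4/4 - t^4/2 + 21*t^3/4 + 49*sqrt(2)*t^3/4 - 49*t^2/4 + 9*sqrt(2)*t^2/4 - 63*sqrt(2)*t/4 - 9*t/4 + 63/4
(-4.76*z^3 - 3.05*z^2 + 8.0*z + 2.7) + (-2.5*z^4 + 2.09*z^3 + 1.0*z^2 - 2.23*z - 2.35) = -2.5*z^4 - 2.67*z^3 - 2.05*z^2 + 5.77*z + 0.35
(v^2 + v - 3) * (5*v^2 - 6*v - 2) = 5*v^4 - v^3 - 23*v^2 + 16*v + 6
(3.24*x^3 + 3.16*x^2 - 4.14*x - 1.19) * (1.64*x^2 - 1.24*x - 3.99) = 5.3136*x^5 + 1.1648*x^4 - 23.6356*x^3 - 9.4264*x^2 + 17.9942*x + 4.7481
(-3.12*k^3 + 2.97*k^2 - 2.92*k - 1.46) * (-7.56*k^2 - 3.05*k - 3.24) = 23.5872*k^5 - 12.9372*k^4 + 23.1255*k^3 + 10.3208*k^2 + 13.9138*k + 4.7304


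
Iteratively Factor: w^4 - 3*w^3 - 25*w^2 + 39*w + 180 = (w + 3)*(w^3 - 6*w^2 - 7*w + 60) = (w - 5)*(w + 3)*(w^2 - w - 12) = (w - 5)*(w - 4)*(w + 3)*(w + 3)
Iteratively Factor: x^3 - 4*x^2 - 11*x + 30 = (x - 2)*(x^2 - 2*x - 15) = (x - 5)*(x - 2)*(x + 3)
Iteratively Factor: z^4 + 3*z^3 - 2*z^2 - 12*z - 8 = (z - 2)*(z^3 + 5*z^2 + 8*z + 4) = (z - 2)*(z + 2)*(z^2 + 3*z + 2) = (z - 2)*(z + 1)*(z + 2)*(z + 2)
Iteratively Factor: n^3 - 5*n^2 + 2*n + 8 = (n + 1)*(n^2 - 6*n + 8) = (n - 4)*(n + 1)*(n - 2)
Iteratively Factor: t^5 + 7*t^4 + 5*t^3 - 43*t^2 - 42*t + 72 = (t + 4)*(t^4 + 3*t^3 - 7*t^2 - 15*t + 18) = (t + 3)*(t + 4)*(t^3 - 7*t + 6) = (t + 3)^2*(t + 4)*(t^2 - 3*t + 2) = (t - 2)*(t + 3)^2*(t + 4)*(t - 1)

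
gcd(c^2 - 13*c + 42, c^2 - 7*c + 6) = c - 6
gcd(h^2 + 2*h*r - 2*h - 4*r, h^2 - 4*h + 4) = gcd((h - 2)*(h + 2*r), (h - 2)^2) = h - 2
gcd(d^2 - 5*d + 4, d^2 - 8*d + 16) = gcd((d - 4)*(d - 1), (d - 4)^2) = d - 4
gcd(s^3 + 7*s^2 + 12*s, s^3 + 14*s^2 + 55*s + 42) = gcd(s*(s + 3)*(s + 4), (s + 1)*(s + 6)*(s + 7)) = 1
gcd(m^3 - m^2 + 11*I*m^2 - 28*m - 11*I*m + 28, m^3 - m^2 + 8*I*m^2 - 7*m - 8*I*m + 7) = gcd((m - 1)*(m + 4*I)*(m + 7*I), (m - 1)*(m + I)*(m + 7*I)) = m^2 + m*(-1 + 7*I) - 7*I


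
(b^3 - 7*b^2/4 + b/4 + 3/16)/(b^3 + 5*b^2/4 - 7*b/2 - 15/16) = (2*b - 1)/(2*b + 5)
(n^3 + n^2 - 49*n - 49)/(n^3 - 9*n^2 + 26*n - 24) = (n^3 + n^2 - 49*n - 49)/(n^3 - 9*n^2 + 26*n - 24)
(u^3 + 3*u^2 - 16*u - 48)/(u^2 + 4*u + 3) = (u^2 - 16)/(u + 1)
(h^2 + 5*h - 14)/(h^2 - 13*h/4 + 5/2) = 4*(h + 7)/(4*h - 5)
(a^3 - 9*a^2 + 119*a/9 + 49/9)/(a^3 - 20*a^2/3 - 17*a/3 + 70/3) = (9*a^2 - 18*a - 7)/(3*(3*a^2 + a - 10))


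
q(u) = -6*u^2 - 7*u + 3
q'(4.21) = -57.52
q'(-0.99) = 4.88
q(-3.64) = -51.02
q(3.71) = -105.55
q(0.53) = -2.40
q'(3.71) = -51.52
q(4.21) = -132.81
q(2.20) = -41.44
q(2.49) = -51.63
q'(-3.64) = 36.68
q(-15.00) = -1242.00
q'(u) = -12*u - 7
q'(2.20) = -33.40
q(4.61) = -156.78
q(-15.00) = -1242.00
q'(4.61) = -62.32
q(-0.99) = 4.05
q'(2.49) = -36.88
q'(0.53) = -13.36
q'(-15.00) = 173.00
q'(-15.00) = 173.00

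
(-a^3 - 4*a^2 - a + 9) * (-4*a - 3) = 4*a^4 + 19*a^3 + 16*a^2 - 33*a - 27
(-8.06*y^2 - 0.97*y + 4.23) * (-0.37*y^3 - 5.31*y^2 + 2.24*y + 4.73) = 2.9822*y^5 + 43.1575*y^4 - 14.4688*y^3 - 62.7579*y^2 + 4.8871*y + 20.0079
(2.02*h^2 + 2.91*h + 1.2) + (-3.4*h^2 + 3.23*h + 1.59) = -1.38*h^2 + 6.14*h + 2.79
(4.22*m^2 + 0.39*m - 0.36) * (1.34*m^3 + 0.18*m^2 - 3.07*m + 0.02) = 5.6548*m^5 + 1.2822*m^4 - 13.3676*m^3 - 1.1777*m^2 + 1.113*m - 0.0072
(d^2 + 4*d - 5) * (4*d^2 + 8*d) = 4*d^4 + 24*d^3 + 12*d^2 - 40*d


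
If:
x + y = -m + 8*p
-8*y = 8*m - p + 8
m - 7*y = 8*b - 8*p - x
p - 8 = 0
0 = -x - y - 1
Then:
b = 81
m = 65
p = 8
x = 64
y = -65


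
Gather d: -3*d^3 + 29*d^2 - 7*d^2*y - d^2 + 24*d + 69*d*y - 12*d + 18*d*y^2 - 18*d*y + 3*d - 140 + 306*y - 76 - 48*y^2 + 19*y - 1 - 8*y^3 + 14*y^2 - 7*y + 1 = -3*d^3 + d^2*(28 - 7*y) + d*(18*y^2 + 51*y + 15) - 8*y^3 - 34*y^2 + 318*y - 216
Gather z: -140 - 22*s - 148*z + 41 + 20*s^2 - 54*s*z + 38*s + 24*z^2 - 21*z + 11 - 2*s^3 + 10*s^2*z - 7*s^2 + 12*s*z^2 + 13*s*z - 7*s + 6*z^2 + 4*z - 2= -2*s^3 + 13*s^2 + 9*s + z^2*(12*s + 30) + z*(10*s^2 - 41*s - 165) - 90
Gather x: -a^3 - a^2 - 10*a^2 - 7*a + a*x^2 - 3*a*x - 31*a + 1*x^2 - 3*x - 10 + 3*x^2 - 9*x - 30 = -a^3 - 11*a^2 - 38*a + x^2*(a + 4) + x*(-3*a - 12) - 40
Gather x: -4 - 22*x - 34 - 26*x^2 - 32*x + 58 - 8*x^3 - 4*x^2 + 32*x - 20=-8*x^3 - 30*x^2 - 22*x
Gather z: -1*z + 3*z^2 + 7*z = 3*z^2 + 6*z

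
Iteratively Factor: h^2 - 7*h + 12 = (h - 3)*(h - 4)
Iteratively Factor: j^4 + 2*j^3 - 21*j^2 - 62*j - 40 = (j - 5)*(j^3 + 7*j^2 + 14*j + 8) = (j - 5)*(j + 1)*(j^2 + 6*j + 8) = (j - 5)*(j + 1)*(j + 2)*(j + 4)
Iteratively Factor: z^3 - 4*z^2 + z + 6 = (z - 2)*(z^2 - 2*z - 3) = (z - 2)*(z + 1)*(z - 3)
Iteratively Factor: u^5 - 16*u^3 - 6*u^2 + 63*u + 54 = (u + 3)*(u^4 - 3*u^3 - 7*u^2 + 15*u + 18) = (u - 3)*(u + 3)*(u^3 - 7*u - 6) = (u - 3)*(u + 2)*(u + 3)*(u^2 - 2*u - 3) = (u - 3)*(u + 1)*(u + 2)*(u + 3)*(u - 3)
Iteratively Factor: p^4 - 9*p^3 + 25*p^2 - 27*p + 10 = (p - 5)*(p^3 - 4*p^2 + 5*p - 2) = (p - 5)*(p - 1)*(p^2 - 3*p + 2) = (p - 5)*(p - 2)*(p - 1)*(p - 1)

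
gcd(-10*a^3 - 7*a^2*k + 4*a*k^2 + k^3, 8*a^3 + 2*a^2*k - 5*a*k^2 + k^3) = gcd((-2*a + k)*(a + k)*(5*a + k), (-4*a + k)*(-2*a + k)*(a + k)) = 2*a^2 + a*k - k^2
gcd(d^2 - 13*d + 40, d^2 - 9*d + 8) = d - 8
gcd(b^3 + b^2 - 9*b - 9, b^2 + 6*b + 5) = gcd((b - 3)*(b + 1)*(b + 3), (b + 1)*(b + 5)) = b + 1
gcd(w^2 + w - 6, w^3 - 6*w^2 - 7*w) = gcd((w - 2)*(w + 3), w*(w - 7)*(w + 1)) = 1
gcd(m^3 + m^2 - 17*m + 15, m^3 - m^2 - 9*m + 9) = m^2 - 4*m + 3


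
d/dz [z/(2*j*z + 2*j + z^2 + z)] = 2*j/(2*j*z + 2*j + z^2 + z)^2 - z^2/(2*j*z + 2*j + z^2 + z)^2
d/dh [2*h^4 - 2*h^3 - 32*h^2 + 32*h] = 8*h^3 - 6*h^2 - 64*h + 32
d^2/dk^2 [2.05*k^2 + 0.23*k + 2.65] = 4.10000000000000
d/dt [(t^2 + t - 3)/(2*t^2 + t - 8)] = (-t^2 - 4*t - 5)/(4*t^4 + 4*t^3 - 31*t^2 - 16*t + 64)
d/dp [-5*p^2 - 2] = -10*p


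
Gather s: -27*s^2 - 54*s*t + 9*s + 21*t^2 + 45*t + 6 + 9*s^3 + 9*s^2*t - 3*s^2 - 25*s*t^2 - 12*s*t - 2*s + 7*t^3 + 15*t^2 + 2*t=9*s^3 + s^2*(9*t - 30) + s*(-25*t^2 - 66*t + 7) + 7*t^3 + 36*t^2 + 47*t + 6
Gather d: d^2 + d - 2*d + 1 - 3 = d^2 - d - 2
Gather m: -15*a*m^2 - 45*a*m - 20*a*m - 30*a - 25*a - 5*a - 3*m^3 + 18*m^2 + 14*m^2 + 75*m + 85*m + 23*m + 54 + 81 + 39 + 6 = -60*a - 3*m^3 + m^2*(32 - 15*a) + m*(183 - 65*a) + 180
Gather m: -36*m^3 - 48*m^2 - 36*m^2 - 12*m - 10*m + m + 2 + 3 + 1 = -36*m^3 - 84*m^2 - 21*m + 6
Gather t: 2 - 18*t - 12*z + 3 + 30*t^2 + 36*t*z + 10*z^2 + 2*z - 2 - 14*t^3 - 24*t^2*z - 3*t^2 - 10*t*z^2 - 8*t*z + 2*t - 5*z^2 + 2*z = -14*t^3 + t^2*(27 - 24*z) + t*(-10*z^2 + 28*z - 16) + 5*z^2 - 8*z + 3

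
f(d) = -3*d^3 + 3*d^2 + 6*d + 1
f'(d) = -9*d^2 + 6*d + 6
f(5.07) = -282.44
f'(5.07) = -194.92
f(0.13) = 1.82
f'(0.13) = 6.63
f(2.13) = -1.60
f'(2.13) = -22.05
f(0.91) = 6.68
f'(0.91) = 4.01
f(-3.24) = 115.09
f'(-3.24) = -107.92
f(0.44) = 3.97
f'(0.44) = 6.90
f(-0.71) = -0.67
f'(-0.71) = -2.80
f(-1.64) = 12.46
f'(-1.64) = -28.05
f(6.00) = -503.00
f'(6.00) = -282.00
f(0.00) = 1.00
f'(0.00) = 6.00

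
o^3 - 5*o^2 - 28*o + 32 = (o - 8)*(o - 1)*(o + 4)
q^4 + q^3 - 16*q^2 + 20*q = q*(q - 2)^2*(q + 5)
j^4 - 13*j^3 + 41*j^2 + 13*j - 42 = (j - 7)*(j - 6)*(j - 1)*(j + 1)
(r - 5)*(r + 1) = r^2 - 4*r - 5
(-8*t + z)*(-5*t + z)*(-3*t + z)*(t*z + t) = -120*t^4*z - 120*t^4 + 79*t^3*z^2 + 79*t^3*z - 16*t^2*z^3 - 16*t^2*z^2 + t*z^4 + t*z^3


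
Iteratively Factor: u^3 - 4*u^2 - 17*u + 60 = (u + 4)*(u^2 - 8*u + 15) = (u - 3)*(u + 4)*(u - 5)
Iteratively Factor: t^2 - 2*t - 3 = (t - 3)*(t + 1)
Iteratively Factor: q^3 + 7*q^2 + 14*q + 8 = (q + 4)*(q^2 + 3*q + 2) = (q + 2)*(q + 4)*(q + 1)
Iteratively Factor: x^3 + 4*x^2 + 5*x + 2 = (x + 2)*(x^2 + 2*x + 1) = (x + 1)*(x + 2)*(x + 1)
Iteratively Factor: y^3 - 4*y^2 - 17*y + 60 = (y - 5)*(y^2 + y - 12) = (y - 5)*(y + 4)*(y - 3)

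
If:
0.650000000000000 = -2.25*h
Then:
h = -0.29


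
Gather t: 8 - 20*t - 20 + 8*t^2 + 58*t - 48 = 8*t^2 + 38*t - 60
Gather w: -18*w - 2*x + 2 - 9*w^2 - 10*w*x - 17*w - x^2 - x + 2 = -9*w^2 + w*(-10*x - 35) - x^2 - 3*x + 4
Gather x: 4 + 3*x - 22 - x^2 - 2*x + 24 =-x^2 + x + 6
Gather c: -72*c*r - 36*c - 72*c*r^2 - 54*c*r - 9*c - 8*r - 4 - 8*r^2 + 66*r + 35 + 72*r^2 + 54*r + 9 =c*(-72*r^2 - 126*r - 45) + 64*r^2 + 112*r + 40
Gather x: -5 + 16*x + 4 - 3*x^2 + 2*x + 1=-3*x^2 + 18*x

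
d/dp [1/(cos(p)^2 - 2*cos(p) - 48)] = 2*(cos(p) - 1)*sin(p)/(sin(p)^2 + 2*cos(p) + 47)^2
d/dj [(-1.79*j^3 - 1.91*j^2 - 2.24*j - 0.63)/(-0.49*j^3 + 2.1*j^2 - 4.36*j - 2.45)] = (-4.6949*j^4 + 13.4136*j^3 + 25.262*j^2 + 12.005*j + 2.7412)/(0.2401*j^6 - 2.058*j^5 + 8.6828*j^4 - 15.911*j^3 + 8.7196*j^2 + 21.364*j + 6.0025)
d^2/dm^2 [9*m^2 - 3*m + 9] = 18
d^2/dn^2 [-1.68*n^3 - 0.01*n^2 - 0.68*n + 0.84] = -10.08*n - 0.02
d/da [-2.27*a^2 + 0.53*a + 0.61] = 0.53 - 4.54*a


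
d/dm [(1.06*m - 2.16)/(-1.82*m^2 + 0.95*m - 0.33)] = (1.9292*m^2 - 7.8624*m + 1.7022)/(3.3124*m^4 - 3.458*m^3 + 2.1037*m^2 - 0.627*m + 0.1089)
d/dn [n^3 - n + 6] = 3*n^2 - 1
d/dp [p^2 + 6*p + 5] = 2*p + 6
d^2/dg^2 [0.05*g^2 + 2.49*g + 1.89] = 0.100000000000000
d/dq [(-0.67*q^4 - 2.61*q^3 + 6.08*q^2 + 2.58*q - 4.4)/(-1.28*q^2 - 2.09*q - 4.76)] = (1.7152*q^5 + 7.5417*q^4 + 23.6666*q^3 + 27.866*q^2 - 69.1456*q - 21.4768)/(1.6384*q^4 + 5.3504*q^3 + 16.5537*q^2 + 19.8968*q + 22.6576)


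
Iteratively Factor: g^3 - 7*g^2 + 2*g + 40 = (g + 2)*(g^2 - 9*g + 20) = (g - 4)*(g + 2)*(g - 5)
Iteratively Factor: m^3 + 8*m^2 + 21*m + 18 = (m + 3)*(m^2 + 5*m + 6) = (m + 3)^2*(m + 2)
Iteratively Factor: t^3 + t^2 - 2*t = (t)*(t^2 + t - 2) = t*(t - 1)*(t + 2)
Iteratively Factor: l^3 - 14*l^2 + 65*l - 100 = (l - 5)*(l^2 - 9*l + 20) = (l - 5)^2*(l - 4)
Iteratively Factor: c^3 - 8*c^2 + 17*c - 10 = (c - 1)*(c^2 - 7*c + 10) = (c - 2)*(c - 1)*(c - 5)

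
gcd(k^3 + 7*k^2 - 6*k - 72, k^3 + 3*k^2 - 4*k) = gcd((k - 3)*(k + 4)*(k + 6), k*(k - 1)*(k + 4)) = k + 4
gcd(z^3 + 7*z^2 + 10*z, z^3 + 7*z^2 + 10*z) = z^3 + 7*z^2 + 10*z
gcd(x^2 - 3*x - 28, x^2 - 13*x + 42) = x - 7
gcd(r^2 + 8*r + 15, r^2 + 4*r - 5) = r + 5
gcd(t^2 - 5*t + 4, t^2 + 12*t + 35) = 1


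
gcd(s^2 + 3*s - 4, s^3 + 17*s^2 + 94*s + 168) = s + 4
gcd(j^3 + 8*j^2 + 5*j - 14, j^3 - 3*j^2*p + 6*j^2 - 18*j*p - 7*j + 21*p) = j^2 + 6*j - 7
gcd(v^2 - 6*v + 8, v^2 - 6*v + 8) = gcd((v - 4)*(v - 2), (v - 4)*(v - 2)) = v^2 - 6*v + 8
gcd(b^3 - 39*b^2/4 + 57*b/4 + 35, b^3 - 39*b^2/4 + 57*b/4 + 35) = b^3 - 39*b^2/4 + 57*b/4 + 35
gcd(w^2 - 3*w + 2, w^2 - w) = w - 1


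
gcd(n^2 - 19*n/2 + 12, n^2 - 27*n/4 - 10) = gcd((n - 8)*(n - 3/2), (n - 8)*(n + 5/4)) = n - 8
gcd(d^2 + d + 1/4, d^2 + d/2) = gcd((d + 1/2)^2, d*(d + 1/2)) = d + 1/2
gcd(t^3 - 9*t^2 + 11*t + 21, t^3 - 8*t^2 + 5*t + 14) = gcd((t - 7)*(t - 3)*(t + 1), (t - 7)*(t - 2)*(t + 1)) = t^2 - 6*t - 7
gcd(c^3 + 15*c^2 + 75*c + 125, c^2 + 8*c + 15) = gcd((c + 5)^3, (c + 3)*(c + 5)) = c + 5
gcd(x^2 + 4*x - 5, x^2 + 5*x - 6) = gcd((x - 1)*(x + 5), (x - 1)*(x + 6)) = x - 1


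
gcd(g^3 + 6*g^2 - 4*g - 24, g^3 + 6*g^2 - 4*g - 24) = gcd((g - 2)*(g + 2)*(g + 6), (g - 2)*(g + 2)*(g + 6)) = g^3 + 6*g^2 - 4*g - 24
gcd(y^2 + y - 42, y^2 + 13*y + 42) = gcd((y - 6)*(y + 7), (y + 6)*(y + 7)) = y + 7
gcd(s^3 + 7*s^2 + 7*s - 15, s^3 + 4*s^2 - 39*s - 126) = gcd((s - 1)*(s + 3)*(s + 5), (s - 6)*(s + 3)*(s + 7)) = s + 3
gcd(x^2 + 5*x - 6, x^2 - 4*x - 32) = 1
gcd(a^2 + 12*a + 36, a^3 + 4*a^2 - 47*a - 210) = a + 6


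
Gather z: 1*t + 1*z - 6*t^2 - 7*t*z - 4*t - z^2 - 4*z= -6*t^2 - 3*t - z^2 + z*(-7*t - 3)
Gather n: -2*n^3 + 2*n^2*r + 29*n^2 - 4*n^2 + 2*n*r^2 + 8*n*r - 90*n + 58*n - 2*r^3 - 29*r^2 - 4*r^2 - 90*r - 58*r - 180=-2*n^3 + n^2*(2*r + 25) + n*(2*r^2 + 8*r - 32) - 2*r^3 - 33*r^2 - 148*r - 180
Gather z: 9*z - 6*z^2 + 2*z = -6*z^2 + 11*z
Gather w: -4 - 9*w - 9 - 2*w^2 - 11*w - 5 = -2*w^2 - 20*w - 18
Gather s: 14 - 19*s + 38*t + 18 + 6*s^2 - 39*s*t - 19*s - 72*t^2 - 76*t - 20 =6*s^2 + s*(-39*t - 38) - 72*t^2 - 38*t + 12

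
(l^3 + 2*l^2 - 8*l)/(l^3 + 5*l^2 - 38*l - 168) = l*(l - 2)/(l^2 + l - 42)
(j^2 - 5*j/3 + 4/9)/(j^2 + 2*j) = (9*j^2 - 15*j + 4)/(9*j*(j + 2))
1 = 1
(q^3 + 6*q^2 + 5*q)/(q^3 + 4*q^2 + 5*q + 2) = q*(q + 5)/(q^2 + 3*q + 2)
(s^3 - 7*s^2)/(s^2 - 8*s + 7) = s^2/(s - 1)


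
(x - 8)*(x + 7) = x^2 - x - 56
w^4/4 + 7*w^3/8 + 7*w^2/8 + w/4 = w*(w/4 + 1/2)*(w + 1/2)*(w + 1)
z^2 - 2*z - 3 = (z - 3)*(z + 1)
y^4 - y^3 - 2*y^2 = y^2*(y - 2)*(y + 1)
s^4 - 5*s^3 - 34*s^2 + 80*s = s*(s - 8)*(s - 2)*(s + 5)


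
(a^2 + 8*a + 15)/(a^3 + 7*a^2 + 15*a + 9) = (a + 5)/(a^2 + 4*a + 3)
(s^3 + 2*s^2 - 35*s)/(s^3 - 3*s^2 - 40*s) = (-s^2 - 2*s + 35)/(-s^2 + 3*s + 40)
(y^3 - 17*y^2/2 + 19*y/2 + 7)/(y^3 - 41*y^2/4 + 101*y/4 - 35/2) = 2*(2*y + 1)/(4*y - 5)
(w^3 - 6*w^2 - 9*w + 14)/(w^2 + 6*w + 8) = (w^2 - 8*w + 7)/(w + 4)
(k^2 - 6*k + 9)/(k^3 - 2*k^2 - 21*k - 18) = (-k^2 + 6*k - 9)/(-k^3 + 2*k^2 + 21*k + 18)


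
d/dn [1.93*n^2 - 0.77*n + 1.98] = 3.86*n - 0.77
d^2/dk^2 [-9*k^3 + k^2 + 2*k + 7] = 2 - 54*k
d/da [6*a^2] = 12*a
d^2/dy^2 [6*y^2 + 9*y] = 12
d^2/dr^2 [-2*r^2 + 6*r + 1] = -4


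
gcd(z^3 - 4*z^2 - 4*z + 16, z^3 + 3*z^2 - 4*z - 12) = z^2 - 4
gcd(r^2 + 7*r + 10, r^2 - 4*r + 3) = 1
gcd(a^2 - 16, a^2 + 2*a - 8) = a + 4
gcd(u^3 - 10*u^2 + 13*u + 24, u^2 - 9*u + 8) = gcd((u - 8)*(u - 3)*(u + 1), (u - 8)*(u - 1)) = u - 8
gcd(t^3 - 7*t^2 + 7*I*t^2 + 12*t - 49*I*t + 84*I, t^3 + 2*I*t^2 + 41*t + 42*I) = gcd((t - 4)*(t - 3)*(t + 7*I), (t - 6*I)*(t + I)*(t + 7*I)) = t + 7*I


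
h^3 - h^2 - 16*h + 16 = (h - 4)*(h - 1)*(h + 4)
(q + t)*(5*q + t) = 5*q^2 + 6*q*t + t^2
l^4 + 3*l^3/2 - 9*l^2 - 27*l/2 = l*(l - 3)*(l + 3/2)*(l + 3)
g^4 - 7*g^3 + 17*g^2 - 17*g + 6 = (g - 3)*(g - 2)*(g - 1)^2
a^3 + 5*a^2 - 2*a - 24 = (a - 2)*(a + 3)*(a + 4)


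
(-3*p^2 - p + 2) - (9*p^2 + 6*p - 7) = -12*p^2 - 7*p + 9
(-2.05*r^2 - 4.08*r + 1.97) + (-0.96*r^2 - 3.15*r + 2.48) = -3.01*r^2 - 7.23*r + 4.45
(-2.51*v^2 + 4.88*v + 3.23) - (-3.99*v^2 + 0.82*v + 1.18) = 1.48*v^2 + 4.06*v + 2.05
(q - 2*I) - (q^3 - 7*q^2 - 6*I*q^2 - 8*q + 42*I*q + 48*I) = -q^3 + 7*q^2 + 6*I*q^2 + 9*q - 42*I*q - 50*I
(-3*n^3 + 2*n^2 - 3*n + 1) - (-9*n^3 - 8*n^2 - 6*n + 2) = 6*n^3 + 10*n^2 + 3*n - 1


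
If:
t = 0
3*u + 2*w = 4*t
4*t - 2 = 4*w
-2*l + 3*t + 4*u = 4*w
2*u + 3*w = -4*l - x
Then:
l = 5/3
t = 0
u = 1/3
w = -1/2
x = -35/6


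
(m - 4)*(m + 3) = m^2 - m - 12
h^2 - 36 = (h - 6)*(h + 6)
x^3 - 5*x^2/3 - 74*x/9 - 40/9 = (x - 4)*(x + 2/3)*(x + 5/3)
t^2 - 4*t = t*(t - 4)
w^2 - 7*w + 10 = (w - 5)*(w - 2)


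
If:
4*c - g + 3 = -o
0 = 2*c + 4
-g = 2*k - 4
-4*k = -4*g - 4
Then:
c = -2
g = 2/3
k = 5/3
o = 17/3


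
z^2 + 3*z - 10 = (z - 2)*(z + 5)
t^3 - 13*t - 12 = (t - 4)*(t + 1)*(t + 3)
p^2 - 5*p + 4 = (p - 4)*(p - 1)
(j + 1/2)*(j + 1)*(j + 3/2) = j^3 + 3*j^2 + 11*j/4 + 3/4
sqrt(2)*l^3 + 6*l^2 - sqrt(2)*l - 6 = (l - 1)*(l + 3*sqrt(2))*(sqrt(2)*l + sqrt(2))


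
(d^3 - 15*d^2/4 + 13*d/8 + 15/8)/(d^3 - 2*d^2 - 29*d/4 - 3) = (4*d^2 - 17*d + 15)/(2*(2*d^2 - 5*d - 12))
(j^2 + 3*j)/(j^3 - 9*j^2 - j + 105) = j/(j^2 - 12*j + 35)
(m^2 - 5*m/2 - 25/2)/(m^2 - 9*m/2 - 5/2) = (2*m + 5)/(2*m + 1)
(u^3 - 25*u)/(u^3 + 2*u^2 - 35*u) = (u + 5)/(u + 7)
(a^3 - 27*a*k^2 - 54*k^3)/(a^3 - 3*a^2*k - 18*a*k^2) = (a + 3*k)/a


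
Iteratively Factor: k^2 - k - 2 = (k + 1)*(k - 2)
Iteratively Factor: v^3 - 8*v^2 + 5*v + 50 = (v + 2)*(v^2 - 10*v + 25) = (v - 5)*(v + 2)*(v - 5)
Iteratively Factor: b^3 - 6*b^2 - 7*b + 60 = (b - 5)*(b^2 - b - 12) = (b - 5)*(b + 3)*(b - 4)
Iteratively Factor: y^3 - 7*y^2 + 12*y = (y - 3)*(y^2 - 4*y) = y*(y - 3)*(y - 4)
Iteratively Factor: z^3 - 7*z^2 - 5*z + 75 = (z + 3)*(z^2 - 10*z + 25) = (z - 5)*(z + 3)*(z - 5)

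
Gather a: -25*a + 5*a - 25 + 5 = -20*a - 20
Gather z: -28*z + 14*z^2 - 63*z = 14*z^2 - 91*z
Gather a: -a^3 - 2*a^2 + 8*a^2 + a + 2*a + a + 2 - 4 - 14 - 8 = -a^3 + 6*a^2 + 4*a - 24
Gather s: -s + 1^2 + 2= 3 - s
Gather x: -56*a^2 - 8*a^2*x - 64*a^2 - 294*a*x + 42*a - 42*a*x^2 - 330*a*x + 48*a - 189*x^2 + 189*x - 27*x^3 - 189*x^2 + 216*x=-120*a^2 + 90*a - 27*x^3 + x^2*(-42*a - 378) + x*(-8*a^2 - 624*a + 405)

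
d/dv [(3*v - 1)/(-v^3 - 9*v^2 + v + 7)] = (-3*v^3 - 27*v^2 + 3*v + (3*v - 1)*(3*v^2 + 18*v - 1) + 21)/(v^3 + 9*v^2 - v - 7)^2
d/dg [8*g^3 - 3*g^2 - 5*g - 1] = 24*g^2 - 6*g - 5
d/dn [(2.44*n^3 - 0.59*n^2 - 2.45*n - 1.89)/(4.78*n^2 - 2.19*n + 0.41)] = (11.6632*n^4 - 10.6872*n^3 + 16.0043*n^2 + 17.5846*n - 5.1436)/(22.8484*n^4 - 20.9364*n^3 + 8.7157*n^2 - 1.7958*n + 0.1681)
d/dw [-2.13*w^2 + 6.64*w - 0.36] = 6.64 - 4.26*w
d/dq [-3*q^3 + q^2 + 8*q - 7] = -9*q^2 + 2*q + 8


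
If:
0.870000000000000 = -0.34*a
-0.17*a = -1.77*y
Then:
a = -2.56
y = -0.25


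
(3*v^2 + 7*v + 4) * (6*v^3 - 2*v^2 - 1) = 18*v^5 + 36*v^4 + 10*v^3 - 11*v^2 - 7*v - 4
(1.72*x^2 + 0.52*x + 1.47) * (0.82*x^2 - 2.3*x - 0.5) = 1.4104*x^4 - 3.5296*x^3 - 0.8506*x^2 - 3.641*x - 0.735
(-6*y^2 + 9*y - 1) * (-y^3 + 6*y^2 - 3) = 6*y^5 - 45*y^4 + 55*y^3 + 12*y^2 - 27*y + 3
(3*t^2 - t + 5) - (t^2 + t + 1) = 2*t^2 - 2*t + 4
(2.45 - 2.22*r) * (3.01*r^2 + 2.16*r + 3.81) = -6.6822*r^3 + 2.5793*r^2 - 3.1662*r + 9.3345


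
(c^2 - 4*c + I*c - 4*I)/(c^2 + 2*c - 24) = (c + I)/(c + 6)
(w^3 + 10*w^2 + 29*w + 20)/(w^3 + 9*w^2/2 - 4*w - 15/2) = 2*(w + 4)/(2*w - 3)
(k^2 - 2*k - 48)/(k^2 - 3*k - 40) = (k + 6)/(k + 5)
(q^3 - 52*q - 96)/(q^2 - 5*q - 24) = (q^2 + 8*q + 12)/(q + 3)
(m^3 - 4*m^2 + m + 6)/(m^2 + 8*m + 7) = (m^2 - 5*m + 6)/(m + 7)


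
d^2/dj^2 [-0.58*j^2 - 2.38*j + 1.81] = -1.16000000000000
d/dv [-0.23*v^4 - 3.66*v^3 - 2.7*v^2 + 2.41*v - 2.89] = -0.92*v^3 - 10.98*v^2 - 5.4*v + 2.41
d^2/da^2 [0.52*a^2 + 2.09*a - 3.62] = 1.04000000000000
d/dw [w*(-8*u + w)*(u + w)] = -8*u^2 - 14*u*w + 3*w^2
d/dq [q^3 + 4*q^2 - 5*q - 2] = 3*q^2 + 8*q - 5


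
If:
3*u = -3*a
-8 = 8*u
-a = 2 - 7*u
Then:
No Solution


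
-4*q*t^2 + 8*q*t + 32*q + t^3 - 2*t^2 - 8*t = (-4*q + t)*(t - 4)*(t + 2)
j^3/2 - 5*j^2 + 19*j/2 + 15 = (j/2 + 1/2)*(j - 6)*(j - 5)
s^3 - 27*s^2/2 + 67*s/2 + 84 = (s - 8)*(s - 7)*(s + 3/2)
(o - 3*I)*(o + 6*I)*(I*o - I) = I*o^3 - 3*o^2 - I*o^2 + 3*o + 18*I*o - 18*I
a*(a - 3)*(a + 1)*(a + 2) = a^4 - 7*a^2 - 6*a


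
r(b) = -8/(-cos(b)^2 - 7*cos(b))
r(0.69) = 1.33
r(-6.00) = 1.05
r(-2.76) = -1.42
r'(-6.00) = 0.34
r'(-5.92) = 0.46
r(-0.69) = 1.33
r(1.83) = -4.63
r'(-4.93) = 23.92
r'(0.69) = 1.21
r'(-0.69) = -1.21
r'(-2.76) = -0.48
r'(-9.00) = -0.55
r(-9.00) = -1.44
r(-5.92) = 1.08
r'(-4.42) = 13.15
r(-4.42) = -4.14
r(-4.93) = 5.14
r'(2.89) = 0.30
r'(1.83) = 16.79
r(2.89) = -1.37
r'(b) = -8*(-2*sin(b)*cos(b) - 7*sin(b))/(-cos(b)^2 - 7*cos(b))^2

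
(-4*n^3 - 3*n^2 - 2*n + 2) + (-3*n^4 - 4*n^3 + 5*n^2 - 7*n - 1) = -3*n^4 - 8*n^3 + 2*n^2 - 9*n + 1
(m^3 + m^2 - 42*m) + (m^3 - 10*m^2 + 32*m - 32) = 2*m^3 - 9*m^2 - 10*m - 32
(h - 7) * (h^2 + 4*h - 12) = h^3 - 3*h^2 - 40*h + 84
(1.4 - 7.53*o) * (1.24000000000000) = 1.736 - 9.3372*o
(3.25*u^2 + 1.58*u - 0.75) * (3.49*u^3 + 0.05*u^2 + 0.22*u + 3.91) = 11.3425*u^5 + 5.6767*u^4 - 1.8235*u^3 + 13.0176*u^2 + 6.0128*u - 2.9325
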